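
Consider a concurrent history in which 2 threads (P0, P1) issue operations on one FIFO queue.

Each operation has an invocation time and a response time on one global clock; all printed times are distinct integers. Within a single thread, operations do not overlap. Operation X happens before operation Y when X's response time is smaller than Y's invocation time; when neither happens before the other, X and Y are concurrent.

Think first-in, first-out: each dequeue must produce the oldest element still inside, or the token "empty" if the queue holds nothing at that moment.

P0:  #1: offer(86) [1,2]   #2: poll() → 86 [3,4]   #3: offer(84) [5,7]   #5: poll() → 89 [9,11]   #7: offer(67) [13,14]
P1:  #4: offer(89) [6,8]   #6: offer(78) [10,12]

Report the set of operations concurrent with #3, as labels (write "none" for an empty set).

#4

#3 spans [5,7]; an op avoiding the whole window 5..7 is ordered, any other is concurrent
#1 [1,2]: before
#2 [3,4]: before
#4 [6,8]: concurrent
#5 [9,11]: after
#6 [10,12]: after
#7 [13,14]: after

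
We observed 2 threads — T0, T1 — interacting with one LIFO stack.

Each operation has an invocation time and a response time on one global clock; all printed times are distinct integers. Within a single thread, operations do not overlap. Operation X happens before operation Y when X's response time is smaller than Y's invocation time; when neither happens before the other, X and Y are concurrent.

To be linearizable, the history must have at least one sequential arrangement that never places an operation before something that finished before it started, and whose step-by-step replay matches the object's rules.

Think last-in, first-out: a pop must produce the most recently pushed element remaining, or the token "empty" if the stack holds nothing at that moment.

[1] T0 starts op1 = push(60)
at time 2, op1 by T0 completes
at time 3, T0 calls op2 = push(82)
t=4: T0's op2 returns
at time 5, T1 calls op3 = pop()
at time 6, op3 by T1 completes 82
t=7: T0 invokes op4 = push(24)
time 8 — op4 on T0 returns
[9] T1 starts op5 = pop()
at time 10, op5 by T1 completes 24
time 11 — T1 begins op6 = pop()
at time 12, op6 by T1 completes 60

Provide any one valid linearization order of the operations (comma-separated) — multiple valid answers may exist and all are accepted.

after step 1 (op1 push(60)): stack <60>
after step 2 (op2 push(82)): stack <60,82>
after step 3 (op3 pop() → 82): stack <60>
after step 4 (op4 push(24)): stack <60,24>
after step 5 (op5 pop() → 24): stack <60>
after step 6 (op6 pop() → 60): stack <>

op1, op2, op3, op4, op5, op6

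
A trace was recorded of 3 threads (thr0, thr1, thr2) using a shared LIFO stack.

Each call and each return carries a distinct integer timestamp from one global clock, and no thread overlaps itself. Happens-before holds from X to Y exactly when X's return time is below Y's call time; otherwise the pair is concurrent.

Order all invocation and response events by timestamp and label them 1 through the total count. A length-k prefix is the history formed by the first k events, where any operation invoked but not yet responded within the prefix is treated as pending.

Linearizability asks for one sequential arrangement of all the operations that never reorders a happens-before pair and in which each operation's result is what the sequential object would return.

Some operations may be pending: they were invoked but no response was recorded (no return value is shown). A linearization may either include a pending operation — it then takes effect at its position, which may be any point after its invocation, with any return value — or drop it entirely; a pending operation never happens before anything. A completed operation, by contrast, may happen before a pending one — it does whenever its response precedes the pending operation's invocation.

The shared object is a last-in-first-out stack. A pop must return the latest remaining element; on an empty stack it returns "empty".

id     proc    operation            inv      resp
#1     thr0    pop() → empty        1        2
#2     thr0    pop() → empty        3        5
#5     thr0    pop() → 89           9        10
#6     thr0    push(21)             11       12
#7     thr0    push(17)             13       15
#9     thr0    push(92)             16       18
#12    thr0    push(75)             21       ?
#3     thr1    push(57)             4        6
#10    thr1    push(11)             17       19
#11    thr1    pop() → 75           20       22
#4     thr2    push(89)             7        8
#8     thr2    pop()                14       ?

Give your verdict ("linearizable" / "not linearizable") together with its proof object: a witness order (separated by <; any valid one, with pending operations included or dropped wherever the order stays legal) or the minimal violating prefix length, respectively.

after step 1 (#1 pop() → empty): stack <>
after step 2 (#2 pop() → empty): stack <>
after step 3 (#3 push(57)): stack <57>
after step 4 (#4 push(89)): stack <57,89>
after step 5 (#5 pop() → 89): stack <57>
after step 6 (#6 push(21)): stack <57,21>
after step 7 (#7 push(17)): stack <57,21,17>
after step 8 (#8 pop() (pending, included)): stack <57,21>
after step 9 (#9 push(92)): stack <57,21,92>
after step 10 (#10 push(11)): stack <57,21,92,11>
after step 11 (#12 push(75) (pending, included)): stack <57,21,92,11,75>
after step 12 (#11 pop() → 75): stack <57,21,92,11>

linearizable — witness: #1 < #2 < #3 < #4 < #5 < #6 < #7 < #8 < #9 < #10 < #12 < #11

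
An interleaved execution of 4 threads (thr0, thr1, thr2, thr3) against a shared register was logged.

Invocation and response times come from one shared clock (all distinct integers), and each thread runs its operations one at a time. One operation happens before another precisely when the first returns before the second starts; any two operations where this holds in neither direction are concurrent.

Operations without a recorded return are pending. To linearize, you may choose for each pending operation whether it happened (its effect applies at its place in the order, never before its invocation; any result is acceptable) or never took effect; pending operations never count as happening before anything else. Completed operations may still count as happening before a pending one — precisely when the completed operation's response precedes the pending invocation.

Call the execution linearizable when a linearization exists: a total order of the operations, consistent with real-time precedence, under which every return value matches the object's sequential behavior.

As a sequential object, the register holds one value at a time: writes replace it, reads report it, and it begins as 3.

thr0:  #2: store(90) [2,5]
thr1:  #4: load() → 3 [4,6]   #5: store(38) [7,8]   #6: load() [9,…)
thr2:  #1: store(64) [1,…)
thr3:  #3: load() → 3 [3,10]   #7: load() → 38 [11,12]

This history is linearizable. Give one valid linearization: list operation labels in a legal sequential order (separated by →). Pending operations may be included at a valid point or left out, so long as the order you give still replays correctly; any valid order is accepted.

after step 1 (#3 load() → 3): value 3
after step 2 (#4 load() → 3): value 3
after step 3 (#1 store(64) (pending, included)): value 64
after step 4 (#2 store(90)): value 90
after step 5 (#5 store(38)): value 38
after step 6 (#6 load() (pending, included)): value 38
after step 7 (#7 load() → 38): value 38

#3 → #4 → #1 → #2 → #5 → #6 → #7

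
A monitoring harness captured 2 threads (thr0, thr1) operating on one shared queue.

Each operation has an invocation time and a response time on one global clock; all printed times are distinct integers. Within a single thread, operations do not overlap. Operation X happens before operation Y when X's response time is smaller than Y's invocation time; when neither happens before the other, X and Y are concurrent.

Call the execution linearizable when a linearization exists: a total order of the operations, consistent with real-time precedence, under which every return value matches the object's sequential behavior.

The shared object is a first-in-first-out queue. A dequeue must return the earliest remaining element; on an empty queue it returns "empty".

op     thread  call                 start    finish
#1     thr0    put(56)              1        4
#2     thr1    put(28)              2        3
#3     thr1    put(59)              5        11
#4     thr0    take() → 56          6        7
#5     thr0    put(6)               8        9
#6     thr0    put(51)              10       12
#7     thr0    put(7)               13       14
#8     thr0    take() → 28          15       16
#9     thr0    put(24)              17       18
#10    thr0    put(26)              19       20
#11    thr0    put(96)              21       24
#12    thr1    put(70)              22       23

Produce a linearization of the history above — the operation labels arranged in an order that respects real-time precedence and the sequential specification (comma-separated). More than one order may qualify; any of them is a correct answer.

step 1: #1 put(56) — queue <56>
step 2: #2 put(28) — queue <56,28>
step 3: #3 put(59) — queue <56,28,59>
step 4: #4 take() → 56 — queue <28,59>
step 5: #5 put(6) — queue <28,59,6>
step 6: #6 put(51) — queue <28,59,6,51>
step 7: #7 put(7) — queue <28,59,6,51,7>
step 8: #8 take() → 28 — queue <59,6,51,7>
step 9: #9 put(24) — queue <59,6,51,7,24>
step 10: #10 put(26) — queue <59,6,51,7,24,26>
step 11: #11 put(96) — queue <59,6,51,7,24,26,96>
step 12: #12 put(70) — queue <59,6,51,7,24,26,96,70>

#1, #2, #3, #4, #5, #6, #7, #8, #9, #10, #11, #12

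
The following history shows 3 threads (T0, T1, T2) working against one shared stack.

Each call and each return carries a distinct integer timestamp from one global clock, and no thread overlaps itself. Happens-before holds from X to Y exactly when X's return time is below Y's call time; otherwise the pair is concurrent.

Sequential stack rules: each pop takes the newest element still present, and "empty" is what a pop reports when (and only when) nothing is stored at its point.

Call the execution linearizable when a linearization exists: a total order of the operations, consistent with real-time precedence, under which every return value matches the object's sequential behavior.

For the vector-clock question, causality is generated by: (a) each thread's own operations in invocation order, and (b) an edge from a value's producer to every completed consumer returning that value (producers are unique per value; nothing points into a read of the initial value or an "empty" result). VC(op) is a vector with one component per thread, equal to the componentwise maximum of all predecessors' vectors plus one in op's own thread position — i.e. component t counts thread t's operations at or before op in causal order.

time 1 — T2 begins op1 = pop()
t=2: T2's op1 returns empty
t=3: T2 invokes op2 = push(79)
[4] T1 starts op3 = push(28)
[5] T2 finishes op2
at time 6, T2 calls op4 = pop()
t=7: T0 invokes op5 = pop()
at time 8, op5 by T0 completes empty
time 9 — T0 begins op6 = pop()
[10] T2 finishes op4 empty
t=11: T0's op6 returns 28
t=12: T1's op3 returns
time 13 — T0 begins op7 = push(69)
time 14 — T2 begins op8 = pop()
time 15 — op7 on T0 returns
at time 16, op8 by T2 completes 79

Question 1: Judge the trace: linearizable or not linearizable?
not linearizable

events 1..9 are fine; event 10 — the response of op4 at time 10 — makes the prefix non-linearizable
checked exhaustively: 2 real-time-consistent orders of 4 completed operations, zero legal stack replays
completion choices over the 2 pending operations (op3, op6) were checked; none helps
take op1, op2, op4, op5 (pending dropped): step 3 already fails, because op4 pop() → empty cannot occur there
take op1, op2, op5, op4 (pending dropped): step 3 already fails, because op5 pop() → empty cannot occur there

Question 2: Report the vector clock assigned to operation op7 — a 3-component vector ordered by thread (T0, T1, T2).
Answer: (3, 1, 0)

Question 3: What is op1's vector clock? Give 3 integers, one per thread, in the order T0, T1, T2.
Answer: (0, 0, 1)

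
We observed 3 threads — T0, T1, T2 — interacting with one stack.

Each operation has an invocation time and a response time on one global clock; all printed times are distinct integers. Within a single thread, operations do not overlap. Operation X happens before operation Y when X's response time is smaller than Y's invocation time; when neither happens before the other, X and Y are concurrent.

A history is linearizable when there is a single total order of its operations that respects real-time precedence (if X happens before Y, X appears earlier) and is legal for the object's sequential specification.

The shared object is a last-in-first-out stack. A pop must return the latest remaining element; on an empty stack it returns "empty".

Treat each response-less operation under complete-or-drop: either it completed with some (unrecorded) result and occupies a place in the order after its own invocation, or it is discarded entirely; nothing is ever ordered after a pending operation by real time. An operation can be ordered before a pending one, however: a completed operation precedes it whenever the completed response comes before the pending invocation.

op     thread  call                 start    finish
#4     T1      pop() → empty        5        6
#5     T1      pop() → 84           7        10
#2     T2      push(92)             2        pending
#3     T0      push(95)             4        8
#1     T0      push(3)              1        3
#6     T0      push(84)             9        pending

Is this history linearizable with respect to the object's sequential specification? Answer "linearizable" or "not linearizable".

events 1..5 are fine; event 6 — the response of #4 at time 6 — makes the prefix non-linearizable
the completed operations (2 total) allow one real-time order; the stack replay rejects it
every completion of the 2 pending operations (#2, #3) was checked; none linearizes
for example #1, #4 (pending dropped) fails at step 2: #4 pop() → empty is not legal there

not linearizable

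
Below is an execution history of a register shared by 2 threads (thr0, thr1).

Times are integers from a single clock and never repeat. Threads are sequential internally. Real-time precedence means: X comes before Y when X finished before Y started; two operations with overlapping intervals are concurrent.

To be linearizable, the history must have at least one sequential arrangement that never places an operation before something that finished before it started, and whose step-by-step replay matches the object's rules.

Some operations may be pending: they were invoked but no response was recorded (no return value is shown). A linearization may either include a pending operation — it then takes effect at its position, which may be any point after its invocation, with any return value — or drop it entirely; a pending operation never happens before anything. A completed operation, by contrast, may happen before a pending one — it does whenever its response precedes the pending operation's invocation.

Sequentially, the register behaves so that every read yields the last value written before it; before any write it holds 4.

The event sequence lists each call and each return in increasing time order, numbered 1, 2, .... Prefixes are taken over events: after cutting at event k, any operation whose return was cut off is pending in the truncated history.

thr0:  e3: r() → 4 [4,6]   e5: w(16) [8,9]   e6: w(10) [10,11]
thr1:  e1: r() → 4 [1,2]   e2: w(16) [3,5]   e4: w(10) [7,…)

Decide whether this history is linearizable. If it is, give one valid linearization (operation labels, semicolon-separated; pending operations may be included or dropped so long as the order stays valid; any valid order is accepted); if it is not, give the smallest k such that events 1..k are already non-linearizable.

1. e1 r() → 4, leaving value 4
2. e3 r() → 4, leaving value 4
3. e2 w(16), leaving value 16
4. e4 w(10) (pending, included), leaving value 10
5. e5 w(16), leaving value 16
6. e6 w(10), leaving value 10

linearizable — witness: e1; e3; e2; e4; e5; e6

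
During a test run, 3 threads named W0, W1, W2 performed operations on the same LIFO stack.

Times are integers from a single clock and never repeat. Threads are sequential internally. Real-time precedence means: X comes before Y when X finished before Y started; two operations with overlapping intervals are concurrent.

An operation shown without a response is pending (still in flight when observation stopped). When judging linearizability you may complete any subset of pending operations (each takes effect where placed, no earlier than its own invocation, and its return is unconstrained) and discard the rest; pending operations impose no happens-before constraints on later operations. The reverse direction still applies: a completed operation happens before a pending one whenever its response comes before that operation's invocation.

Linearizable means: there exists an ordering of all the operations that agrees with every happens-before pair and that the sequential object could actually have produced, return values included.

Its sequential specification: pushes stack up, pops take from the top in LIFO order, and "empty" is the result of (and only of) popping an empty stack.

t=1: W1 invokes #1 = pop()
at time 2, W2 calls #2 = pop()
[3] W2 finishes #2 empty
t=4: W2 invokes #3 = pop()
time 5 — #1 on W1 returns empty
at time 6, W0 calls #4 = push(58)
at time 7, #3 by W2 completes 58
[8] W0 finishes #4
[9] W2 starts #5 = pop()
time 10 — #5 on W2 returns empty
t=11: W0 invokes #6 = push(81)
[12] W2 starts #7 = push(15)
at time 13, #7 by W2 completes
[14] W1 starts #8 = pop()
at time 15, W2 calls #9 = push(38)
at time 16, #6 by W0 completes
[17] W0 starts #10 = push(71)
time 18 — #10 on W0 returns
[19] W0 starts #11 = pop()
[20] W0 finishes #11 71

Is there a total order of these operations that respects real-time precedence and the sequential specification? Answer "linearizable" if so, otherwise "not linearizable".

linearizable

a witness: #1, #2, #4, #3, #5, #6, #7, #8, #9, #10, #11
after step 1 (#1 pop() → empty): stack <>
after step 2 (#2 pop() → empty): stack <>
after step 3 (#4 push(58)): stack <58>
after step 4 (#3 pop() → 58): stack <>
after step 5 (#5 pop() → empty): stack <>
after step 6 (#6 push(81)): stack <81>
after step 7 (#7 push(15)): stack <81,15>
after step 8 (#8 pop() (pending, included)): stack <81>
after step 9 (#9 push(38) (pending, included)): stack <81,38>
after step 10 (#10 push(71)): stack <81,38,71>
after step 11 (#11 pop() → 71): stack <81,38>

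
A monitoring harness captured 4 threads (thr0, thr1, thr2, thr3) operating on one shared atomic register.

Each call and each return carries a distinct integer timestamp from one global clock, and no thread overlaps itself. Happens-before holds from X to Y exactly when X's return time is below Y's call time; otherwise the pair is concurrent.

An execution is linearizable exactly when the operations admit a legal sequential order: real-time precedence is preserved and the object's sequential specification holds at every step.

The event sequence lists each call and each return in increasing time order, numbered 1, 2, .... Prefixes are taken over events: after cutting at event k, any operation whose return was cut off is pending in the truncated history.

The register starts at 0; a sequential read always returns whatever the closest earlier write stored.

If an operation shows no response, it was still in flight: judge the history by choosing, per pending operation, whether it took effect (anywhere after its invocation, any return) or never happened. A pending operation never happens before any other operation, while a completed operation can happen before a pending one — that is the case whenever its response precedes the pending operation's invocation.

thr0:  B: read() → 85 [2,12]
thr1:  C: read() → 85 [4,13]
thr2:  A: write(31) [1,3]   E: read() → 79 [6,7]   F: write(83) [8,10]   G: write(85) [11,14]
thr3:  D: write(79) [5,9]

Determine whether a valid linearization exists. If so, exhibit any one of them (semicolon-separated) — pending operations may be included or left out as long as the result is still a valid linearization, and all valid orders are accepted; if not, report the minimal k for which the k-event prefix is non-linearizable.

linearizable — witness: A; D; E; F; G; B; C

after step 1 (A write(31)): value 31
after step 2 (D write(79)): value 79
after step 3 (E read() → 79): value 79
after step 4 (F write(83)): value 83
after step 5 (G write(85)): value 85
after step 6 (B read() → 85): value 85
after step 7 (C read() → 85): value 85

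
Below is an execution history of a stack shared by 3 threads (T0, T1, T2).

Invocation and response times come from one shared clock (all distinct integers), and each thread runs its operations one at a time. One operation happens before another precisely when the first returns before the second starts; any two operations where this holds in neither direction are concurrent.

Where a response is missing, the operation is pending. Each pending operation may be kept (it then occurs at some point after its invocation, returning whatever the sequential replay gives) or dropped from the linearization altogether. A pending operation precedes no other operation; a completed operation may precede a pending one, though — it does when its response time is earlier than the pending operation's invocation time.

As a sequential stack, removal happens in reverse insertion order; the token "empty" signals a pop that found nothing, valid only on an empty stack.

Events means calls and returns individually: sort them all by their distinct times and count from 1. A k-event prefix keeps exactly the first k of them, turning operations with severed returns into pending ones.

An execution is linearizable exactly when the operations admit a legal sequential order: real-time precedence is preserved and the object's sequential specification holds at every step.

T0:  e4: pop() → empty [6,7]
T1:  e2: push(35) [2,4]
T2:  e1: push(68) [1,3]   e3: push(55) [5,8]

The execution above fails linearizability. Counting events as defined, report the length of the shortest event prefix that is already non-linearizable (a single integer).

one valid order for events 1..6 is e1, e2:
after step 1 (e1 push(68)): stack <68>
after step 2 (e2 push(35)): stack <68,35>
with event 7 included (e4 responding at time 7), all real-time-consistent orders fail
no completion choice of the 1 pending operation (e3) rescues it — every subset was tried
e.g. e1, e2, e4 (pending dropped): illegal at step 3, since e4 pop() → empty cannot apply there
e.g. e2, e1, e4 (pending dropped): illegal at step 3, since e4 pop() → empty cannot apply there

7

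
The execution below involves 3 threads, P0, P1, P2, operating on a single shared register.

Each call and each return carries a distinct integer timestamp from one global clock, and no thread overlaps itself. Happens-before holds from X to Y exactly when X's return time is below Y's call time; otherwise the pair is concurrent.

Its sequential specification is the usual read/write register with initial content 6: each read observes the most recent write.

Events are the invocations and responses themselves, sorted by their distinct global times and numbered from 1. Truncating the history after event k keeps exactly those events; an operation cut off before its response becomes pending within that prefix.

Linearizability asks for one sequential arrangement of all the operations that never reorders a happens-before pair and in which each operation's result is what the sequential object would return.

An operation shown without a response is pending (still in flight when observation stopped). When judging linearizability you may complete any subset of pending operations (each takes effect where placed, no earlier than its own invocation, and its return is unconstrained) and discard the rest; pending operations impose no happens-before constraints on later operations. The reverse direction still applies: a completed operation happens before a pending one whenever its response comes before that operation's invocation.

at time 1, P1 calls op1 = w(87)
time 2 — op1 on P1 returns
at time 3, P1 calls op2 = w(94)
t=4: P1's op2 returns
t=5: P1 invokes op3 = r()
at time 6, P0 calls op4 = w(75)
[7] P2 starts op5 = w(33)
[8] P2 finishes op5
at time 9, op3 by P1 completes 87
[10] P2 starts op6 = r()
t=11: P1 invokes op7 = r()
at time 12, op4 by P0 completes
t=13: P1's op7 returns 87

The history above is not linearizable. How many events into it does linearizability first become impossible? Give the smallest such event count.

a valid linearization of events 1..8 exists, for instance op1, op2, op3, op4, op5:
step 1: op1 w(87) — value 87
step 2: op2 w(94) — value 94
step 3: op3 r() (pending, included) — value 94
step 4: op4 w(75) (pending, included) — value 75
step 5: op5 w(33) — value 33
with event 9 included (op3 responding at time 9), all real-time-consistent orders fail
including or dropping the 1 pending operation (op4) in any combination fails
sample order op1, op2, op3, op5 (pending dropped) stalls at step 3 — op3 r() → 87 has no legal effect
sample order op1, op2, op5, op3 (pending dropped) stalls at step 4 — op3 r() → 87 has no legal effect

9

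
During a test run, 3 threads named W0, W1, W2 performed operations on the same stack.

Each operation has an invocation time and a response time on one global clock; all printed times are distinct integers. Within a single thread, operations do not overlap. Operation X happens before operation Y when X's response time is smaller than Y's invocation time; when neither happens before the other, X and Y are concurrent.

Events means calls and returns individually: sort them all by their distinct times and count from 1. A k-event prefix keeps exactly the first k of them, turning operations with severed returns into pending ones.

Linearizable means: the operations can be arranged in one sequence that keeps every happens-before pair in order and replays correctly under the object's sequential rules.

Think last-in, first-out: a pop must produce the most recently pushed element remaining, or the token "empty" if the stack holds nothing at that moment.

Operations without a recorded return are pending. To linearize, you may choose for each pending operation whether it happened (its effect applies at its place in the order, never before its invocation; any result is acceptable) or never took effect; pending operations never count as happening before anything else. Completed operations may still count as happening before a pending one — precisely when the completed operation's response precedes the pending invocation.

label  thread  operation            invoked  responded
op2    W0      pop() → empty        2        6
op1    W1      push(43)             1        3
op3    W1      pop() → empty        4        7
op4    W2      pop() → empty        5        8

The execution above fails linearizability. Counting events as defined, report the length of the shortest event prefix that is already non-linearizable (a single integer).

events 1..7 are still linearizable — one witness is op1, op4, op2, op3:
step 1: op1 push(43) — stack <43>
step 2: op4 pop() (pending, included) — stack <>
step 3: op2 pop() → empty — stack <>
step 4: op3 pop() → empty — stack <>
at event 8 (op4's time-8 response) nothing linearizes any more
one such order, op1, op2, op3, op4, breaks at step 2 where op2 pop() → empty is illegal
one such order, op1, op2, op4, op3, breaks at step 2 where op2 pop() → empty is illegal

8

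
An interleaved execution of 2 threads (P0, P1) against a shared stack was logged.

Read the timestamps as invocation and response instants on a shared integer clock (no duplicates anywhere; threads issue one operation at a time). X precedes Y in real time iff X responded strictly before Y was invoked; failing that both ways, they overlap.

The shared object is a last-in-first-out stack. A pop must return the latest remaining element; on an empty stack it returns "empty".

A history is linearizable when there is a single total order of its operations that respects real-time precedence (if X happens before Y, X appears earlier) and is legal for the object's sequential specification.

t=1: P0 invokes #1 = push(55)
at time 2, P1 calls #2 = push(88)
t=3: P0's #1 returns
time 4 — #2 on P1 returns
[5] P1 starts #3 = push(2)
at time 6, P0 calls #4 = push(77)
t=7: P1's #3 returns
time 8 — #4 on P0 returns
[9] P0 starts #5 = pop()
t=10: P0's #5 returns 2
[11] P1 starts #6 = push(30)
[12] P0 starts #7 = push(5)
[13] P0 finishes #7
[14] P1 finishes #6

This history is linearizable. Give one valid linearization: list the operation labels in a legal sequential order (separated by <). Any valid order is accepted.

#1 < #2 < #4 < #3 < #5 < #6 < #7

1. #1 push(55), leaving stack <55>
2. #2 push(88), leaving stack <55,88>
3. #4 push(77), leaving stack <55,88,77>
4. #3 push(2), leaving stack <55,88,77,2>
5. #5 pop() → 2, leaving stack <55,88,77>
6. #6 push(30), leaving stack <55,88,77,30>
7. #7 push(5), leaving stack <55,88,77,30,5>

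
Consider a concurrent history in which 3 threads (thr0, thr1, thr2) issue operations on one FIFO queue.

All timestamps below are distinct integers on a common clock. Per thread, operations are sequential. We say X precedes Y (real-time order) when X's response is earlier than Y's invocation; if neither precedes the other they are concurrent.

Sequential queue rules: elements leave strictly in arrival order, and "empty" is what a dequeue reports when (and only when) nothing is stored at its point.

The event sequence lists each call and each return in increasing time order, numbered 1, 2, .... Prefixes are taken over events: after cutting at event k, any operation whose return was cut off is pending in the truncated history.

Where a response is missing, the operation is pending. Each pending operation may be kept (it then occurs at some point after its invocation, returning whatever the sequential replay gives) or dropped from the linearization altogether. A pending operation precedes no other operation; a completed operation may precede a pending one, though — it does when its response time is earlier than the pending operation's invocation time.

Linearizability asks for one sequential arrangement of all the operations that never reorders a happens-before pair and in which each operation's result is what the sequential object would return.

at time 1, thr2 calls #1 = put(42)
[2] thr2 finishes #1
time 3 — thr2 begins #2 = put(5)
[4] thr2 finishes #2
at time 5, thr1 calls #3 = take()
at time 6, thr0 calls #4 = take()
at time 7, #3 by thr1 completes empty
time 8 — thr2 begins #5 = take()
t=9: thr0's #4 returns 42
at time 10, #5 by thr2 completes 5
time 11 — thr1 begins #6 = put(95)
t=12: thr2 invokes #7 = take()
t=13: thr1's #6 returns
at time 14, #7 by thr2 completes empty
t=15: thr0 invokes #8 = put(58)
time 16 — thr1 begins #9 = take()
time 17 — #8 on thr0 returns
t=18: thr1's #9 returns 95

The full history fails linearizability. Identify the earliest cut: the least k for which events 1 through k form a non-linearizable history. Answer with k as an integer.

7

events 1..6 are linearizable; a witness order is #1, #2:
step 1: #1 put(42) — queue <42>
step 2: #2 put(5) — queue <42,5>
once event 7 joins (#3's response, time 7), exhaustive search finds no witness
no escape via the 1 pending operation (#4): every completion choice fails
sample order #1, #2, #3 (pending dropped) stalls at step 3 — #3 take() → empty has no legal effect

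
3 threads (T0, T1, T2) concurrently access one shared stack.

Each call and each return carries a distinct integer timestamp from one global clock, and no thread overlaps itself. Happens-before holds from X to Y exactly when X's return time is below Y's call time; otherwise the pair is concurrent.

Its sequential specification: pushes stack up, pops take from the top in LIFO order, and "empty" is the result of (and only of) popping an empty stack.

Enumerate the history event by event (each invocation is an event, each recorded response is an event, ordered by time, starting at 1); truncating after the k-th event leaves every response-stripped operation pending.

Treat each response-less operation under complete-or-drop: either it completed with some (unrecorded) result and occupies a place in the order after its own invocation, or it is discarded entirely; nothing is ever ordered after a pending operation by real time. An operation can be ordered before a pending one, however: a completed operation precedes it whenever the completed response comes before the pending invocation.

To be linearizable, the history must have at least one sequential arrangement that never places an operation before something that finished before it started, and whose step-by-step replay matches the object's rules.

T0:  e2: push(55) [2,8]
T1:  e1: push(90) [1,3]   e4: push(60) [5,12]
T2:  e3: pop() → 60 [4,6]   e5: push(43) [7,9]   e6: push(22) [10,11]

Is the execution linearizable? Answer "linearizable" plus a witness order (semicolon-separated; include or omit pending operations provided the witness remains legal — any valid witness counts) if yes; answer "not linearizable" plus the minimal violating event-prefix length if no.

1. e1 push(90), leaving stack <90>
2. e2 push(55), leaving stack <90,55>
3. e4 push(60), leaving stack <90,55,60>
4. e3 pop() → 60, leaving stack <90,55>
5. e5 push(43), leaving stack <90,55,43>
6. e6 push(22), leaving stack <90,55,43,22>

linearizable — witness: e1; e2; e4; e3; e5; e6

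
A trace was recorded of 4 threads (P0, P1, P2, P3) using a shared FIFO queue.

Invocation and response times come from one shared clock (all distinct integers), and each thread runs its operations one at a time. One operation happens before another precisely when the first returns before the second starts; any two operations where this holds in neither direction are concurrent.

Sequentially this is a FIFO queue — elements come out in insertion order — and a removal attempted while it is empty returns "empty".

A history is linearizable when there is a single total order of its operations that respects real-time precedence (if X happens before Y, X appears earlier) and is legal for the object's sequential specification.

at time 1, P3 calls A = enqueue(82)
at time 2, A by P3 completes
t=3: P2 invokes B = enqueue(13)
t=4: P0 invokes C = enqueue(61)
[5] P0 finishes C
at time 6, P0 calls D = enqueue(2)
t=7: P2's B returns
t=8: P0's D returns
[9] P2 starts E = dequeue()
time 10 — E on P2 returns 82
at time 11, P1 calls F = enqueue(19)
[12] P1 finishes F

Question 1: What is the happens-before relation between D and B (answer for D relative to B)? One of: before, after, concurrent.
concurrent

D spans [6,8], B spans [3,7]
the intervals overlap in both directions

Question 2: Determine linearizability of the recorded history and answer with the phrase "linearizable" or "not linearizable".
linearizable

a witness: A, B, C, D, E, F
after step 1 (A enqueue(82)): queue <82>
after step 2 (B enqueue(13)): queue <82,13>
after step 3 (C enqueue(61)): queue <82,13,61>
after step 4 (D enqueue(2)): queue <82,13,61,2>
after step 5 (E dequeue() → 82): queue <13,61,2>
after step 6 (F enqueue(19)): queue <13,61,2,19>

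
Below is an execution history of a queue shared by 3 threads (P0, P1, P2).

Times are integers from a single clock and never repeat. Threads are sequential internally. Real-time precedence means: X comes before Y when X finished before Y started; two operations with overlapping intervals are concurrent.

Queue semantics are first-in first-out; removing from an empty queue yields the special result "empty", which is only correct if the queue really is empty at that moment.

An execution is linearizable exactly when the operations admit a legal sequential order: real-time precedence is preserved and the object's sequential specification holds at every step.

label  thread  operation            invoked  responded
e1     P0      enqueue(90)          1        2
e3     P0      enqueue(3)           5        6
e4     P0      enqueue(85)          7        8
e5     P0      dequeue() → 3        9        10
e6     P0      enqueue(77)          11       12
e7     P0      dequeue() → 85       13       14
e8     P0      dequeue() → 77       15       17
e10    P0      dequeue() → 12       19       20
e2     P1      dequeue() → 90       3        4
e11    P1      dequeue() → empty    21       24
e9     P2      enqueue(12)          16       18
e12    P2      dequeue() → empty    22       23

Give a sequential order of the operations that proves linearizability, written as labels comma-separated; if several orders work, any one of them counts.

e1, e2, e3, e4, e5, e6, e7, e8, e9, e10, e11, e12

step 1: e1 enqueue(90) — queue <90>
step 2: e2 dequeue() → 90 — queue <>
step 3: e3 enqueue(3) — queue <3>
step 4: e4 enqueue(85) — queue <3,85>
step 5: e5 dequeue() → 3 — queue <85>
step 6: e6 enqueue(77) — queue <85,77>
step 7: e7 dequeue() → 85 — queue <77>
step 8: e8 dequeue() → 77 — queue <>
step 9: e9 enqueue(12) — queue <12>
step 10: e10 dequeue() → 12 — queue <>
step 11: e11 dequeue() → empty — queue <>
step 12: e12 dequeue() → empty — queue <>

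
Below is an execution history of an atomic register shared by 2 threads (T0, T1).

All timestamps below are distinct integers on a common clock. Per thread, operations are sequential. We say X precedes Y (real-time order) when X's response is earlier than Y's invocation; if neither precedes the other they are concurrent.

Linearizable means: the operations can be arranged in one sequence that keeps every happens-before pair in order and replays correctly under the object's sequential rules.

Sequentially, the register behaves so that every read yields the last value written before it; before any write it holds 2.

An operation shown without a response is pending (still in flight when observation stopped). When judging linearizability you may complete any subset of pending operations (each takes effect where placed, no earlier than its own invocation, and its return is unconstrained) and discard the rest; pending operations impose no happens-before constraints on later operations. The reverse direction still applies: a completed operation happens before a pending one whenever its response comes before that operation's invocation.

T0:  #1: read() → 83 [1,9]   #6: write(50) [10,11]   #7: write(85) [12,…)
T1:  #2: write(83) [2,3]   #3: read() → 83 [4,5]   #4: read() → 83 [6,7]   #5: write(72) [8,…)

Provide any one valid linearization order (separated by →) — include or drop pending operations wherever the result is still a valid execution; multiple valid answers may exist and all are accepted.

#2 → #1 → #3 → #4 → #5 → #6

step 1: #2 write(83) — value 83
step 2: #1 read() → 83 — value 83
step 3: #3 read() → 83 — value 83
step 4: #4 read() → 83 — value 83
step 5: #5 write(72) (pending, included) — value 72
step 6: #6 write(50) — value 50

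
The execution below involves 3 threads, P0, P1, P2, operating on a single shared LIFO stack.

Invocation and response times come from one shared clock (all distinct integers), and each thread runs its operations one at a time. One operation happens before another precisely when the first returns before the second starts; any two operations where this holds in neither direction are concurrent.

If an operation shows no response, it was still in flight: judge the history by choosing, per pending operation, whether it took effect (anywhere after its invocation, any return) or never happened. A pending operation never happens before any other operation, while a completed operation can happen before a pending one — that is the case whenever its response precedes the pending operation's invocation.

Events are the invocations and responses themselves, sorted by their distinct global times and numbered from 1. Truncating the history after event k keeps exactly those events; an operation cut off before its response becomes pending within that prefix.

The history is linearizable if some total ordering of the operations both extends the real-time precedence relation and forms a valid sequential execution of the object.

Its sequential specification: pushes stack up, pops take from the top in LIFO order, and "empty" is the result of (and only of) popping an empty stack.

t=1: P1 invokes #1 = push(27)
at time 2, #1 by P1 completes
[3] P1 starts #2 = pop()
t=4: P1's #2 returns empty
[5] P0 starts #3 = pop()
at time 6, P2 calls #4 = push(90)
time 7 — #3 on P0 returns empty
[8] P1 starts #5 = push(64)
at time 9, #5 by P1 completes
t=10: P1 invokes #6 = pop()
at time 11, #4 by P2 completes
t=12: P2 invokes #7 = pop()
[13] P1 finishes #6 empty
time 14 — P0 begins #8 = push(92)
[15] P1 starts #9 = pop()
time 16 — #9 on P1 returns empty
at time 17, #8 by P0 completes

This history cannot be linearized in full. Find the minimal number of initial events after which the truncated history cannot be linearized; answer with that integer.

4

a valid linearization of events 1..3 exists, for instance #1:
1. #1 push(27), leaving stack <27>
adding event 4 (#2 responds at 4) leaves no legal real-time order
sample order #1, #2 stalls at step 2 — #2 pop() → empty has no legal effect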